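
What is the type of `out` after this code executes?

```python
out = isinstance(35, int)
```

isinstance() returns bool

bool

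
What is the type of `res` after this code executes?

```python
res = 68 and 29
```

'and' returns the last value when all truthy (29, which is int)

int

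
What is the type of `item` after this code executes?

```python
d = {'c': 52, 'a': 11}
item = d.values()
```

.values() returns a dict_values view object

dict_values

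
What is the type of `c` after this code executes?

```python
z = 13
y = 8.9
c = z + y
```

int + float returns float (13 + 8.9 = 21.9)

float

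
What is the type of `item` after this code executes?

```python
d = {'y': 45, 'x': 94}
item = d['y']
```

Accessing dict[str, int] with key 'y' returns int value 45

int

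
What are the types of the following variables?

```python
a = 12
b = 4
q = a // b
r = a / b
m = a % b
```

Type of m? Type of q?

int % int returns int; int // int returns int

int, int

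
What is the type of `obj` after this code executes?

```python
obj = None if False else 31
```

Ternary: condition is False, else branch (31) taken → int

int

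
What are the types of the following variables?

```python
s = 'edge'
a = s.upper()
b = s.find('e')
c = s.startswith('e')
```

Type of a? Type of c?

str.upper() returns str; str.startswith() returns bool

str, bool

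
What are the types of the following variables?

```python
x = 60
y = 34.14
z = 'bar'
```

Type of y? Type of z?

y is float; z is str

float, str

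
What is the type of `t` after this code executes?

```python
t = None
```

None has type NoneType

NoneType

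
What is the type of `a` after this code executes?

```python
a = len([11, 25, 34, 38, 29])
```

len() always returns int

int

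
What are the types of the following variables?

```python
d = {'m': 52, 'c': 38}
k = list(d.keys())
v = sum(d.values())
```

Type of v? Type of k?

sum of int values returns int; list(...) returns list

int, list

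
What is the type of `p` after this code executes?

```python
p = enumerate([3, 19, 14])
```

enumerate() returns an enumerate iterator object

enumerate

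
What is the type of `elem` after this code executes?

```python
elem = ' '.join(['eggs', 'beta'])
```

str.join() returns str

str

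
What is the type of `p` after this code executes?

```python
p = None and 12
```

'and' returns first falsy value (None)

NoneType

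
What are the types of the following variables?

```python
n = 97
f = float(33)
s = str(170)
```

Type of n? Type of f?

n is int; f is float

int, float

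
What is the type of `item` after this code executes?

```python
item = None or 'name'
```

'or' with None returns the other value ('name', str)

str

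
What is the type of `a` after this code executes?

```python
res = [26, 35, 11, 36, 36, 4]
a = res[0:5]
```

Slicing a list always returns a list

list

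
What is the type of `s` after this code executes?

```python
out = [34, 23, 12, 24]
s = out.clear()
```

list.clear() returns None

NoneType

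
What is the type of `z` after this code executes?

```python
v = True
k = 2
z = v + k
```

bool + int returns int (True is 1, so 1 + 2 = 3)

int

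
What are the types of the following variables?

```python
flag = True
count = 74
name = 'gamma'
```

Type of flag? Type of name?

flag is bool; name is str

bool, str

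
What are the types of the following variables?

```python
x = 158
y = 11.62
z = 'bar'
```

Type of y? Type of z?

y is float; z is str

float, str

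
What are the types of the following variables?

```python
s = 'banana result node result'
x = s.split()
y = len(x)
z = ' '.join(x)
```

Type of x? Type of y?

str.split() returns list; len() returns int

list, int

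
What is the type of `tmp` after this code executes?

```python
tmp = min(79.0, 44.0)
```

min() of floats returns float

float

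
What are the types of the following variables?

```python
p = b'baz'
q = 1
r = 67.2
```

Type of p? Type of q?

p is bytes; q is int

bytes, int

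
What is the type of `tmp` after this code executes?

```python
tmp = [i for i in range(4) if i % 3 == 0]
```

A list comprehension [...] produces a list

list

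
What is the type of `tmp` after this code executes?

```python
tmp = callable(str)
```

callable() returns bool

bool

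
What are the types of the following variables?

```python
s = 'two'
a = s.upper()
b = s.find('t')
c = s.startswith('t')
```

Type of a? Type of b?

str.upper() returns str; str.find() returns int

str, int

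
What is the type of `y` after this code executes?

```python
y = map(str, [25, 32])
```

map() returns a map iterator object

map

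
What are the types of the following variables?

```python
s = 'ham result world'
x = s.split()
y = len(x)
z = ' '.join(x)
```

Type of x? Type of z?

str.split() returns list; str.join() returns str

list, str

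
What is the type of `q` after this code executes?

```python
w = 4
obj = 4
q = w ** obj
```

int ** positive int returns int (4 ** 4 = 256)

int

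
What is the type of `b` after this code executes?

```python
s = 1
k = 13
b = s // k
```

int // int returns int (1 // 13 = 0)

int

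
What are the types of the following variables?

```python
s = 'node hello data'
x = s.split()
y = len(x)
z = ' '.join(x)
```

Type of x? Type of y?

str.split() returns list; len() returns int

list, int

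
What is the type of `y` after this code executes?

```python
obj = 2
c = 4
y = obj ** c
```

int ** positive int returns int (2 ** 4 = 16)

int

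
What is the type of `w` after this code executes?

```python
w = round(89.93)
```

round() with no ndigits arg returns int

int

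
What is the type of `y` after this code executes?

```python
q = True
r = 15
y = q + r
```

bool + int returns int (True is 1, so 1 + 15 = 16)

int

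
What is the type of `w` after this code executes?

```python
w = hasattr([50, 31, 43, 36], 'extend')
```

hasattr() returns bool

bool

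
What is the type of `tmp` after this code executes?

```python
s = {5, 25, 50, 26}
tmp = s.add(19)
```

set.add() returns None (mutates in place)

NoneType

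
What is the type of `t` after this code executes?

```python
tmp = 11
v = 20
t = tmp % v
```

int % int returns int (11 % 20 = 11)

int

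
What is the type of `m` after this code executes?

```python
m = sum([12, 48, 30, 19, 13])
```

sum() of ints returns int

int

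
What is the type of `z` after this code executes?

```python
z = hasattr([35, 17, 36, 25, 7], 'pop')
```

hasattr() returns bool

bool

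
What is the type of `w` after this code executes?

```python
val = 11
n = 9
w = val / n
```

int / int always returns float in Python 3 (11 / 9 = 1.22222)

float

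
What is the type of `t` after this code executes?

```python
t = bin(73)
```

bin() returns str representation

str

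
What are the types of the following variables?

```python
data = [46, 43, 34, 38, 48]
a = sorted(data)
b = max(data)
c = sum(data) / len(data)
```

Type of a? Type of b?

sorted() returns list; max of ints returns int

list, int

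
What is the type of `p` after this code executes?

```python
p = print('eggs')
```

print() returns None

NoneType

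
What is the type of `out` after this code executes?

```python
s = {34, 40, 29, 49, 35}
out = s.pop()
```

Popping from a set of ints returns int

int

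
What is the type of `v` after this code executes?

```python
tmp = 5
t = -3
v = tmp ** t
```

int ** negative int returns float

float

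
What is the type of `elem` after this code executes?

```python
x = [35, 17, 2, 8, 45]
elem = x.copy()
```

list.copy() returns list

list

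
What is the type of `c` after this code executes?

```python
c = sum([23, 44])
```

sum() of ints returns int

int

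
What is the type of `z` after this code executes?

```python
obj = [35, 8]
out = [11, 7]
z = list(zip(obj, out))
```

list(zip(...)) returns a list of tuples

list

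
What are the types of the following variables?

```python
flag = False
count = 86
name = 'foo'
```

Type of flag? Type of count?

flag is bool; count is int

bool, int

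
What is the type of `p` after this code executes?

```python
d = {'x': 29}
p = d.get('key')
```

dict.get() returns None when key 'key' is not found and no default given

NoneType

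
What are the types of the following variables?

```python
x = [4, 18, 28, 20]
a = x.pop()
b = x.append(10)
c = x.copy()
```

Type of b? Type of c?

list.append() returns None; list.copy() returns list

NoneType, list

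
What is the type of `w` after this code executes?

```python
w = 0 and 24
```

'and' returns the first falsy value (0, which is int)

int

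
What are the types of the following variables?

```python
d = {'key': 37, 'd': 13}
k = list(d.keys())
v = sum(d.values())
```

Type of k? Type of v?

list(...) returns list; sum of int values returns int

list, int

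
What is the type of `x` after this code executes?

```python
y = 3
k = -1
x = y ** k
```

int ** negative int returns float

float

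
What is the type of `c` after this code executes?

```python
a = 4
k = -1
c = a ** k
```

int ** negative int returns float

float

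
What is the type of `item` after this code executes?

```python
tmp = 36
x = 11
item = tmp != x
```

Comparison operators return bool

bool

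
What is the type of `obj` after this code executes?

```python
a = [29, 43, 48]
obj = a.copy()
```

list.copy() returns list

list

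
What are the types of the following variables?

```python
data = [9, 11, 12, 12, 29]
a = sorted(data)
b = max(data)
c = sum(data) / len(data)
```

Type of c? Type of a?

int / int returns float; sorted() returns list

float, list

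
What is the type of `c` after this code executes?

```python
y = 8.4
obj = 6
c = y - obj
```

float - int returns float (8.4 - 6 = 2.4)

float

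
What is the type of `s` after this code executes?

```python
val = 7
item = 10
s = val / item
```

int / int always returns float in Python 3 (7 / 10 = 0.7)

float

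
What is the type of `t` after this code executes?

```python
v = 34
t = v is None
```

'is' comparison returns bool

bool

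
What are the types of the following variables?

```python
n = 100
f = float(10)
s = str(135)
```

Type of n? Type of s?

n is int; s is str

int, str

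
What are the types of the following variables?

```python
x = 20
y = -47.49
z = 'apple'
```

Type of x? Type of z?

x is int; z is str

int, str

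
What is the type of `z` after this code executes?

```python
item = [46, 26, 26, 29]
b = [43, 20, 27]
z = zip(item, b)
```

zip() returns a zip iterator object

zip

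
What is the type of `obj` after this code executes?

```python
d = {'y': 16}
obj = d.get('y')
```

dict.get() returns the value (int) when key is found

int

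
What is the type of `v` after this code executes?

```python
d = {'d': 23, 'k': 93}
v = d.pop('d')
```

dict.pop() returns the value (int)

int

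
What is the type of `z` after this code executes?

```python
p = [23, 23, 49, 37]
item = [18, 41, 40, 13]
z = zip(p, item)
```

zip() returns a zip iterator object

zip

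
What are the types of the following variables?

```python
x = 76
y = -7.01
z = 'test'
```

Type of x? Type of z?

x is int; z is str

int, str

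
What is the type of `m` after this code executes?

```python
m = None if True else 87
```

Ternary: condition is True, if branch (None) taken → NoneType

NoneType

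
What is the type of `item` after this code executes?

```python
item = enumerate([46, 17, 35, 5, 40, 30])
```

enumerate() returns an enumerate iterator object

enumerate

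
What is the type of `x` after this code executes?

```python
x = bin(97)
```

bin() returns str representation

str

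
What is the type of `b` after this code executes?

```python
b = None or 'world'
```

'or' with None returns the other value ('world', str)

str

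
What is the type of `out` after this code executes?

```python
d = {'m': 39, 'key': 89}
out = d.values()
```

.values() returns a dict_values view object

dict_values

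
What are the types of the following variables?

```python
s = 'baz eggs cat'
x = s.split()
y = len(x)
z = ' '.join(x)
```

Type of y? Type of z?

len() returns int; str.join() returns str

int, str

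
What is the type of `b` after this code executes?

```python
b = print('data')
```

print() returns None

NoneType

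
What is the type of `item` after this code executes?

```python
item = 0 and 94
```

'and' returns the first falsy value (0, which is int)

int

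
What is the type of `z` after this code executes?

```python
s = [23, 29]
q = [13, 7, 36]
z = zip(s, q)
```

zip() returns a zip iterator object

zip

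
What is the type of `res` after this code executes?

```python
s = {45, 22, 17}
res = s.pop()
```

Popping from a set of ints returns int

int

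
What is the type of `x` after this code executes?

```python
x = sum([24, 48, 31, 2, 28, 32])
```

sum() of ints returns int

int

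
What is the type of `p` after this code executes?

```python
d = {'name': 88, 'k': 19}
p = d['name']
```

Accessing dict[str, int] with key 'name' returns int value 88

int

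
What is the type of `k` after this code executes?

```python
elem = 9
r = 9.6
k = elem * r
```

int * float returns float (9 * 9.6 = 86.4)

float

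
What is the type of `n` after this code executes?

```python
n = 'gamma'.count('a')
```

str.count() returns int

int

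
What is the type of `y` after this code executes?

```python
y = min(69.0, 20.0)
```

min() of floats returns float

float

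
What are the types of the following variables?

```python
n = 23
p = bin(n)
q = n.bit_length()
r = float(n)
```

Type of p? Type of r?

bin() returns str; float() returns float

str, float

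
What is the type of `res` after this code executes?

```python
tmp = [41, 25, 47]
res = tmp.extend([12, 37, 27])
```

list.extend() returns None

NoneType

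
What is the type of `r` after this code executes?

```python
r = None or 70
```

'or' with None returns the other value (70, int)

int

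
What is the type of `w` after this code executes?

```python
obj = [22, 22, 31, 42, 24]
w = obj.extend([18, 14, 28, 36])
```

list.extend() returns None

NoneType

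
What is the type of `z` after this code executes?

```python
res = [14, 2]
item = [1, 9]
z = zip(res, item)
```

zip() returns a zip iterator object

zip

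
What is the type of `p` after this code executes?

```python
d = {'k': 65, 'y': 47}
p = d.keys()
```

.keys() returns a dict_keys view object

dict_keys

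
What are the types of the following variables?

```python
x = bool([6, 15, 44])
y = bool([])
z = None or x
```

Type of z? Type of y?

None or <bool> returns the bool; bool() returns bool

bool, bool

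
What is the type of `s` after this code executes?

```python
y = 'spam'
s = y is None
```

'is' comparison returns bool

bool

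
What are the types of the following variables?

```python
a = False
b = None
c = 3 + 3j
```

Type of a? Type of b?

a is bool; b is NoneType

bool, NoneType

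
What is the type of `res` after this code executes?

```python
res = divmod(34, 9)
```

divmod() returns a tuple (quotient, remainder)

tuple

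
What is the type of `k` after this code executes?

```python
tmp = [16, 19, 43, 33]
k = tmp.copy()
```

list.copy() returns list

list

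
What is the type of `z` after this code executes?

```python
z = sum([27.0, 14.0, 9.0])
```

sum() of floats returns float

float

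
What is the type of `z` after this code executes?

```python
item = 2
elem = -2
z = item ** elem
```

int ** negative int returns float

float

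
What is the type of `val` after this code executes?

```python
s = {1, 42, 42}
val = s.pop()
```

Popping from a set of ints returns int

int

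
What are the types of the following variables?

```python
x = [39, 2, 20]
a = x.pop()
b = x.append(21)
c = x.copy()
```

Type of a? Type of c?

list.pop() returns the element (int); list.copy() returns list

int, list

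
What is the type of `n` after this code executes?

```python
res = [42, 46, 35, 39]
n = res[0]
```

Indexing a list of ints returns int (res[0] = 42)

int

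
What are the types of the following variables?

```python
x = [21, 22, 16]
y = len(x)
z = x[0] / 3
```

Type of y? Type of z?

len() returns int; int / int returns float

int, float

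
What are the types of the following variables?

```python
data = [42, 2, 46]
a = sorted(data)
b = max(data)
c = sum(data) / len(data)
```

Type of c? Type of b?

int / int returns float; max of ints returns int

float, int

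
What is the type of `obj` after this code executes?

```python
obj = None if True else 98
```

Ternary: condition is True, if branch (None) taken → NoneType

NoneType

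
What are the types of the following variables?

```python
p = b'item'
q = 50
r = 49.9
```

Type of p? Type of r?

p is bytes; r is float

bytes, float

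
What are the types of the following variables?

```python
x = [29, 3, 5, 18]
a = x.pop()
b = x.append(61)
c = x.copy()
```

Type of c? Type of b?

list.copy() returns list; list.append() returns None

list, NoneType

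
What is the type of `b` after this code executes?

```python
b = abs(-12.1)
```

abs() of float returns float

float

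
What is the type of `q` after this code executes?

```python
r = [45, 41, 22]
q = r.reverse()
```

list.reverse() returns None

NoneType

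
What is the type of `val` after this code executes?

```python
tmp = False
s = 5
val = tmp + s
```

bool + int returns int (False is 0, so 0 + 5 = 5)

int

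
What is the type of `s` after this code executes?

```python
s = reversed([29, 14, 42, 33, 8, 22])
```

reversed() on a list returns a list_reverseiterator

list_reverseiterator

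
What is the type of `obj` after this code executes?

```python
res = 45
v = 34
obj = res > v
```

Comparison operators return bool

bool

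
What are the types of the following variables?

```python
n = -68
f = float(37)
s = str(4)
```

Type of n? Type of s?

n is int; s is str

int, str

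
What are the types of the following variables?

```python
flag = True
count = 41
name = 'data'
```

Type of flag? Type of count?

flag is bool; count is int

bool, int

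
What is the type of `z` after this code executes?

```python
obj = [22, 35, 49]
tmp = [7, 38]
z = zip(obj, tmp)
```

zip() returns a zip iterator object

zip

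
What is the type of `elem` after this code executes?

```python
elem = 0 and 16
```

'and' returns the first falsy value (0, which is int)

int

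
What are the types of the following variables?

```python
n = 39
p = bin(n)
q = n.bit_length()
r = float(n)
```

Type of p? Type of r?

bin() returns str; float() returns float

str, float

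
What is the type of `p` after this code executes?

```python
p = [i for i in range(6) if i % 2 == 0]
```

A list comprehension [...] produces a list

list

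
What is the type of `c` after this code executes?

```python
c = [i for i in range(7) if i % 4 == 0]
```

A list comprehension [...] produces a list

list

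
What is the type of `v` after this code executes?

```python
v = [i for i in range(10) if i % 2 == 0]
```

A list comprehension [...] produces a list

list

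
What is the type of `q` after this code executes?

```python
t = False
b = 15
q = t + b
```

bool + int returns int (False is 0, so 0 + 15 = 15)

int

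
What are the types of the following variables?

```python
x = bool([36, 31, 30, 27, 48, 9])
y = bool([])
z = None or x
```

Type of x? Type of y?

bool() returns bool; bool() returns bool

bool, bool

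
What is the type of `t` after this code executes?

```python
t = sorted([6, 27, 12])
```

sorted() always returns list

list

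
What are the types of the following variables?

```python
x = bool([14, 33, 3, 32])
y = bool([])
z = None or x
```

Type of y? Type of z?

bool() returns bool; None or <bool> returns the bool

bool, bool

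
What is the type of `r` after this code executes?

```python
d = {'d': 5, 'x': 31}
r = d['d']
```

Accessing dict[str, int] with key 'd' returns int value 5

int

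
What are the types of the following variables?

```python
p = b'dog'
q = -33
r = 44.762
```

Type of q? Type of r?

q is int; r is float

int, float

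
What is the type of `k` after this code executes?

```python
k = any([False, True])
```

any() returns bool

bool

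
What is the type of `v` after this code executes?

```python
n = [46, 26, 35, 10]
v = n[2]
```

Indexing a list of ints returns int (n[2] = 35)

int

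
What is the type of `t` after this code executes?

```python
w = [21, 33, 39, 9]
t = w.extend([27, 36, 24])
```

list.extend() returns None

NoneType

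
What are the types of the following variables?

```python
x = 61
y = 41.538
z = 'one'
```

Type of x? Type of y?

x is int; y is float

int, float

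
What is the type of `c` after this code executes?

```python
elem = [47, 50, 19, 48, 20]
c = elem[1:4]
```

Slicing a list always returns a list

list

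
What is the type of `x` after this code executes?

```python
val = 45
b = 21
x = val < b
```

Comparison operators return bool

bool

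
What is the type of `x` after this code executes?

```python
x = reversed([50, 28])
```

reversed() on a list returns a list_reverseiterator

list_reverseiterator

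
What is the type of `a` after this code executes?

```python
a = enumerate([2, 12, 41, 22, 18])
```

enumerate() returns an enumerate iterator object

enumerate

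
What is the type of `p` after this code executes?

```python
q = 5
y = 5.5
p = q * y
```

int * float returns float (5 * 5.5 = 27.5)

float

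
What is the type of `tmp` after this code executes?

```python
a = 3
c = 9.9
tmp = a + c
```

int + float returns float (3 + 9.9 = 12.9)

float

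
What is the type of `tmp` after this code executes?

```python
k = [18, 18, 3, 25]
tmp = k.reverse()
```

list.reverse() returns None

NoneType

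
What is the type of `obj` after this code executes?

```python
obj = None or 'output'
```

'or' with None returns the other value ('output', str)

str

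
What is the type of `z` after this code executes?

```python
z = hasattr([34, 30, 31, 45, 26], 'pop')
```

hasattr() returns bool

bool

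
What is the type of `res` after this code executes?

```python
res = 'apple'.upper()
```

str.upper() returns str

str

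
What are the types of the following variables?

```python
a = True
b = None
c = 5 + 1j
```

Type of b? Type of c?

b is NoneType; c is complex

NoneType, complex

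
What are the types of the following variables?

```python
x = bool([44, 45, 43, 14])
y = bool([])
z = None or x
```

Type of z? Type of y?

None or <bool> returns the bool; bool() returns bool

bool, bool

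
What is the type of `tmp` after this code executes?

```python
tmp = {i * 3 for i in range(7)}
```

A set comprehension {expr for x in iterable} produces a set

set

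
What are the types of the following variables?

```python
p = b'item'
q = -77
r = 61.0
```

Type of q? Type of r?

q is int; r is float

int, float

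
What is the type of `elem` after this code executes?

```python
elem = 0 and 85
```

'and' returns the first falsy value (0, which is int)

int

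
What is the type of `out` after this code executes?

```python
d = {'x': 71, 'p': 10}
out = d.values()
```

.values() returns a dict_values view object

dict_values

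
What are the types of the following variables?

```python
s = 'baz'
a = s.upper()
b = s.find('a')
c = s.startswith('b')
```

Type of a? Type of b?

str.upper() returns str; str.find() returns int

str, int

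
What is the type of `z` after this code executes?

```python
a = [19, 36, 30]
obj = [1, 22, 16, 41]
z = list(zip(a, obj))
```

list(zip(...)) returns a list of tuples

list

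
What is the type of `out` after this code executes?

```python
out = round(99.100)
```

round() with no ndigits arg returns int

int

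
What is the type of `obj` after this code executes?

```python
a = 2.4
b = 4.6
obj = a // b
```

float // float returns float (floor division preserves float type)

float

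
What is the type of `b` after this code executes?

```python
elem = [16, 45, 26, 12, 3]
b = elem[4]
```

Indexing a list of ints returns int (elem[4] = 3)

int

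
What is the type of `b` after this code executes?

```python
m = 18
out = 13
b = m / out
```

int / int always returns float in Python 3 (18 / 13 = 1.38462)

float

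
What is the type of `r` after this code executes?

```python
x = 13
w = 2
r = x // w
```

int // int returns int (13 // 2 = 6)

int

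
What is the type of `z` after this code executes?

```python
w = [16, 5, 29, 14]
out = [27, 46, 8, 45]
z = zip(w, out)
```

zip() returns a zip iterator object

zip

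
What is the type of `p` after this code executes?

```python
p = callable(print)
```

callable() returns bool

bool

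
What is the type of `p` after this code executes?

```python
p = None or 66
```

'or' with None returns the other value (66, int)

int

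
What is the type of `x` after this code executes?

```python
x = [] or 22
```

'or' returns first truthy value (22, which is int)

int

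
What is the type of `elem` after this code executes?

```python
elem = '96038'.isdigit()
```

str.isdigit() returns bool

bool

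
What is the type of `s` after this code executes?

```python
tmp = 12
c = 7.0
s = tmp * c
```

int * float returns float (12 * 7.0 = 84.0)

float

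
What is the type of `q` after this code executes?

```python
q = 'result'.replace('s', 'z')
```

str.replace() returns str

str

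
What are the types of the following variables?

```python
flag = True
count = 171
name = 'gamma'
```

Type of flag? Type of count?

flag is bool; count is int

bool, int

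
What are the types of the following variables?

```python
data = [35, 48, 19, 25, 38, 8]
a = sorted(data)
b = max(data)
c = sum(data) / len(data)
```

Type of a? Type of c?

sorted() returns list; int / int returns float

list, float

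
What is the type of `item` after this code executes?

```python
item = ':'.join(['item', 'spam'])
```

str.join() returns str

str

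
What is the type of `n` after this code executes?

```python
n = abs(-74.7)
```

abs() of float returns float

float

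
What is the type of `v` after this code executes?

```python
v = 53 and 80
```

'and' returns the last value when all truthy (80, which is int)

int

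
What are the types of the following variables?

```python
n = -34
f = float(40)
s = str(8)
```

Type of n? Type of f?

n is int; f is float

int, float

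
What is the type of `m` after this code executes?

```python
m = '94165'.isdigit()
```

str.isdigit() returns bool

bool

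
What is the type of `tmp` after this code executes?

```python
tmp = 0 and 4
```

'and' returns the first falsy value (0, which is int)

int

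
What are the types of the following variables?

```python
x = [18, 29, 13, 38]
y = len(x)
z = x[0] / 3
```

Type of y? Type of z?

len() returns int; int / int returns float

int, float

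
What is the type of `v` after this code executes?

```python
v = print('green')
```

print() returns None

NoneType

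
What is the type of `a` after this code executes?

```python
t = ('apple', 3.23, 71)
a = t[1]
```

Index 1 of tuple is 3.23 which is float

float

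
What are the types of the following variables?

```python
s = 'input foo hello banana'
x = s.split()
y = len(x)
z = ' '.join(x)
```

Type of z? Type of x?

str.join() returns str; str.split() returns list

str, list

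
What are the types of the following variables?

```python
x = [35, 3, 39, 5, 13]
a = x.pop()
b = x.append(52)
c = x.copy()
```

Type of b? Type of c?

list.append() returns None; list.copy() returns list

NoneType, list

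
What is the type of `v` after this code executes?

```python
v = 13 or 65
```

'or' returns the first truthy value (13, which is int)

int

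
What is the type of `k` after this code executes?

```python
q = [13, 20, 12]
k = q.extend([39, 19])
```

list.extend() returns None

NoneType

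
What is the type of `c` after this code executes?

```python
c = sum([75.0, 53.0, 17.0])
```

sum() of floats returns float

float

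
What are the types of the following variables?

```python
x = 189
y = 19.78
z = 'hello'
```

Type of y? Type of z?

y is float; z is str

float, str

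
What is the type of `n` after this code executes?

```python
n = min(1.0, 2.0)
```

min() of floats returns float

float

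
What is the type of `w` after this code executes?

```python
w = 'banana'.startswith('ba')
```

str.startswith() returns bool

bool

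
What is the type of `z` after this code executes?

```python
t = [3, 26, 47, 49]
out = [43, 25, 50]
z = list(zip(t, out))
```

list(zip(...)) returns a list of tuples

list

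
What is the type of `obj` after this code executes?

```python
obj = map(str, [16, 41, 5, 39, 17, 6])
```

map() returns a map iterator object

map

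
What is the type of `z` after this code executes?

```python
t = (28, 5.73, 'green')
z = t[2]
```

Index 2 of tuple is 'green' which is str

str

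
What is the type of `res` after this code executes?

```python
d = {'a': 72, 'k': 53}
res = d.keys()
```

.keys() returns a dict_keys view object

dict_keys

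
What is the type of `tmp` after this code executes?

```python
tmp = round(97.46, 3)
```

round() with ndigits arg returns float

float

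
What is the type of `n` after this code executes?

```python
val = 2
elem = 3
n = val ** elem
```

int ** positive int returns int (2 ** 3 = 8)

int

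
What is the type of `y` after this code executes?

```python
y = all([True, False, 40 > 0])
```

all() returns bool

bool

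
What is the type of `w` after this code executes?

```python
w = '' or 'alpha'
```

'or' returns first truthy value ('alpha', which is str)

str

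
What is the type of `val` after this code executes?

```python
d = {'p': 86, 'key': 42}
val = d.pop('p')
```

dict.pop() returns the value (int)

int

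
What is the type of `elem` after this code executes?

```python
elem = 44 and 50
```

'and' returns the last value when all truthy (50, which is int)

int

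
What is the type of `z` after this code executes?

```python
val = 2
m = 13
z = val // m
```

int // int returns int (2 // 13 = 0)

int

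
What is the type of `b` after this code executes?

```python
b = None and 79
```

'and' returns first falsy value (None)

NoneType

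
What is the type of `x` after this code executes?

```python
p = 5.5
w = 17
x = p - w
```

float - int returns float (5.5 - 17 = -11.5)

float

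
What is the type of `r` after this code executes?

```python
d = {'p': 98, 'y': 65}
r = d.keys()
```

.keys() returns a dict_keys view object

dict_keys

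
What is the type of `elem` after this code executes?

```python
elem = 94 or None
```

'or' returns first truthy value (94, int)

int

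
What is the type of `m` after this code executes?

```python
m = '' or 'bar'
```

'or' returns first truthy value ('bar', which is str)

str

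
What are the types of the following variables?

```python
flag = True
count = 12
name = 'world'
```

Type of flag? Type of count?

flag is bool; count is int

bool, int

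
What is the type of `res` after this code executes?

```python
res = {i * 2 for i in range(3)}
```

A set comprehension {expr for x in iterable} produces a set

set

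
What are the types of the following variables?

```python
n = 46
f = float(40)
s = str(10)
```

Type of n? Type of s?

n is int; s is str

int, str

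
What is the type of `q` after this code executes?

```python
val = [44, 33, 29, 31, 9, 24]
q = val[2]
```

Indexing a list of ints returns int (val[2] = 29)

int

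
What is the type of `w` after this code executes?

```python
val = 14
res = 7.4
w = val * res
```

int * float returns float (14 * 7.4 = 103.6)

float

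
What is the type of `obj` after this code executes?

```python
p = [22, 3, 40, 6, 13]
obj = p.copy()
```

list.copy() returns list

list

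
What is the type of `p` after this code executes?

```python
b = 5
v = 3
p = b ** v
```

int ** positive int returns int (5 ** 3 = 125)

int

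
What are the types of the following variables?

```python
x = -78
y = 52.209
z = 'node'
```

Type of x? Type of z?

x is int; z is str

int, str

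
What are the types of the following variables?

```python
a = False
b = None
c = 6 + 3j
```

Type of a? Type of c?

a is bool; c is complex

bool, complex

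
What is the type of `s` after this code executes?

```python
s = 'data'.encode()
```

str.encode() returns bytes

bytes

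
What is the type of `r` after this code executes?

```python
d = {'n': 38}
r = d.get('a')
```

dict.get() returns None when key 'a' is not found and no default given

NoneType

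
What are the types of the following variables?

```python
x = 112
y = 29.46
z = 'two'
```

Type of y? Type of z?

y is float; z is str

float, str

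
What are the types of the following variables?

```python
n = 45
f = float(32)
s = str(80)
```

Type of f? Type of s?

f is float; s is str

float, str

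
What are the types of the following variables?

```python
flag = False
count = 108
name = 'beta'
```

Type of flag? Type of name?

flag is bool; name is str

bool, str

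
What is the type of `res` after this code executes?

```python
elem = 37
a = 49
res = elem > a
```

Comparison operators return bool

bool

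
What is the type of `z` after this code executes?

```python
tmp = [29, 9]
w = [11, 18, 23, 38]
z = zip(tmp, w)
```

zip() returns a zip iterator object

zip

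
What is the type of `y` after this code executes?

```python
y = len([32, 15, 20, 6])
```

len() always returns int

int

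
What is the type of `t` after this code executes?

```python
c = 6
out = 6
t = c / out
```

int / int always returns float in Python 3 (6 / 6 = 1)

float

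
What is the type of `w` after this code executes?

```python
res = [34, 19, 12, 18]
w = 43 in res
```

'in' operator returns bool

bool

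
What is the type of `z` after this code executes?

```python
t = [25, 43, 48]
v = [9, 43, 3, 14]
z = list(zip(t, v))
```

list(zip(...)) returns a list of tuples

list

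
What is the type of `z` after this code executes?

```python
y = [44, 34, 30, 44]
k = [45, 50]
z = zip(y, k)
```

zip() returns a zip iterator object

zip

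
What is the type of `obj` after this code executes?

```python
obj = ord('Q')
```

ord() returns int (Unicode code point)

int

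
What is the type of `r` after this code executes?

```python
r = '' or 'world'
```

'or' returns first truthy value ('world', which is str)

str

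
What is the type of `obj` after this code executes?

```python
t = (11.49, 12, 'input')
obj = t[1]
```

Index 1 of tuple is 12 which is int

int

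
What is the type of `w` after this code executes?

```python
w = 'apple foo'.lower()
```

str.lower() returns str

str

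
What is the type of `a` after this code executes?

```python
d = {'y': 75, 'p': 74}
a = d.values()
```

.values() returns a dict_values view object

dict_values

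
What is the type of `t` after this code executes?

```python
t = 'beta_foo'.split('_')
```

str.split() returns list

list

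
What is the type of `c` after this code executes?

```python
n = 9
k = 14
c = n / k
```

int / int always returns float in Python 3 (9 / 14 = 0.642857)

float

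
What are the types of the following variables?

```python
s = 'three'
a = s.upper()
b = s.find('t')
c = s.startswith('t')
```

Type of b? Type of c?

str.find() returns int; str.startswith() returns bool

int, bool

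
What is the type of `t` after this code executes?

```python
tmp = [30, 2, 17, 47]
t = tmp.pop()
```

list.pop() returns the popped element (int here)

int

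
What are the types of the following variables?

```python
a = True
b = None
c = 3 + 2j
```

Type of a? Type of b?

a is bool; b is NoneType

bool, NoneType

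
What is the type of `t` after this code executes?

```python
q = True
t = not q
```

'not' always returns bool

bool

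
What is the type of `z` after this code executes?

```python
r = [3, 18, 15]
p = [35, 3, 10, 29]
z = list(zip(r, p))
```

list(zip(...)) returns a list of tuples

list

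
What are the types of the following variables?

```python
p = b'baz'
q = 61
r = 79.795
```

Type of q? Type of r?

q is int; r is float

int, float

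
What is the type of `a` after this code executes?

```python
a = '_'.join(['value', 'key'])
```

str.join() returns str

str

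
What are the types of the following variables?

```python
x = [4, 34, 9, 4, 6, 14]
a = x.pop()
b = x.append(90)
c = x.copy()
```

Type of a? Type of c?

list.pop() returns the element (int); list.copy() returns list

int, list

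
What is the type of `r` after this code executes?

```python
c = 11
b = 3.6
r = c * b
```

int * float returns float (11 * 3.6 = 39.6)

float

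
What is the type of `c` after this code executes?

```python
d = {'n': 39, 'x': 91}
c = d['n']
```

Accessing dict[str, int] with key 'n' returns int value 39

int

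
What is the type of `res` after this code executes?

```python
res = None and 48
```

'and' returns first falsy value (None)

NoneType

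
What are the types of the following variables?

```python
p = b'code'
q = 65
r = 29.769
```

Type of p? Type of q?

p is bytes; q is int

bytes, int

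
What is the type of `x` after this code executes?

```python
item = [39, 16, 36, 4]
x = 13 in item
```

'in' operator returns bool

bool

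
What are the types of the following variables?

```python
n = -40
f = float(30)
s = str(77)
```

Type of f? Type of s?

f is float; s is str

float, str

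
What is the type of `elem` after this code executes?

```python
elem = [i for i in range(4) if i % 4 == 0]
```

A list comprehension [...] produces a list

list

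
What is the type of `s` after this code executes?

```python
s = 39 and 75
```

'and' returns the last value when all truthy (75, which is int)

int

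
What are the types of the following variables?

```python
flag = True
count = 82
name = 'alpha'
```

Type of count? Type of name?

count is int; name is str

int, str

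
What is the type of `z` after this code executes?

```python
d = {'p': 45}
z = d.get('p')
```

dict.get() returns the value (int) when key is found

int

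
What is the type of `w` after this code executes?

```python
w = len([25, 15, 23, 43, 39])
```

len() always returns int

int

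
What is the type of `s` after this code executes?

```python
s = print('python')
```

print() returns None

NoneType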